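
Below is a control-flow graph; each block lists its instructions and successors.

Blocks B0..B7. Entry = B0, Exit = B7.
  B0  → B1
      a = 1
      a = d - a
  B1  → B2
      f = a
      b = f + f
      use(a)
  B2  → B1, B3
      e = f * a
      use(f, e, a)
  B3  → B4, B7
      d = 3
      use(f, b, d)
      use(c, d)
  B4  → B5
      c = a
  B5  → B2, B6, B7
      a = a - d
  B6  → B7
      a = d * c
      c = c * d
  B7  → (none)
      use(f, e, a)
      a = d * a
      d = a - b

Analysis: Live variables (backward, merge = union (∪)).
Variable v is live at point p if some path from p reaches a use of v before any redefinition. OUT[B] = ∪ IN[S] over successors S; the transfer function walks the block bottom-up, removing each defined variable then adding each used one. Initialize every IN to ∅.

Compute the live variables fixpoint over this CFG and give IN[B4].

Answer: {a, b, d, e, f}

Working:
Per-block solution:
  B0:   IN={c, d}   OUT={a, c}
  B1:   IN={a, c}   OUT={a, b, c, f}
  B2:   IN={a, b, c, f}   OUT={a, b, c, e, f}
  B3:   IN={a, b, c, e, f}   OUT={a, b, d, e, f}
  B4:   IN={a, b, d, e, f}   OUT={a, b, c, d, e, f}
  B5:   IN={a, b, c, d, e, f}   OUT={a, b, c, d, e, f}
  B6:   IN={b, c, d, e, f}   OUT={a, b, d, e, f}
  B7:   IN={a, b, d, e, f}   OUT={}

Merge at B4: OUT[B4] = IN[B5] = {a, b, c, d, e, f}
Applying B4's transfer function to that OUT value gives IN[B4] (row B4 above).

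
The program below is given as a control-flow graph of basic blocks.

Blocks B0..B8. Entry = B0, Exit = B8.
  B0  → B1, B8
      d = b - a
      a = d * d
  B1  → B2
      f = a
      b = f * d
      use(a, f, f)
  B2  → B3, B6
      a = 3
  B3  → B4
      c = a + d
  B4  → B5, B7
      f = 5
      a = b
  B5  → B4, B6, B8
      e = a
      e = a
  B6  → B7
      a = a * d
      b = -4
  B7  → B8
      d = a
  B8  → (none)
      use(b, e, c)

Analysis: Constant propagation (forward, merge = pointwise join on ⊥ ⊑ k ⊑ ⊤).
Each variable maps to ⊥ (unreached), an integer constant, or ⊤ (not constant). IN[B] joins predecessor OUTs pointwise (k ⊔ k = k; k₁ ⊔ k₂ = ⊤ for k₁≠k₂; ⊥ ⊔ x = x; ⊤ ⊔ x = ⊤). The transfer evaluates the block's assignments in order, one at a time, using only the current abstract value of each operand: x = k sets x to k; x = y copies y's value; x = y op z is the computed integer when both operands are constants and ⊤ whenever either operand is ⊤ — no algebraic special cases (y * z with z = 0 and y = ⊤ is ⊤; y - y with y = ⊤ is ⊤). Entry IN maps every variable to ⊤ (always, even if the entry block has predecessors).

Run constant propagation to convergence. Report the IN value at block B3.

Fixpoint table:
  B0: | IN=(all ⊤) | OUT=(all ⊤)
  B1: | IN=(all ⊤) | OUT=(all ⊤)
  B2: | IN=(all ⊤) | OUT={a:3; rest ⊤}
  B3: | IN={a:3; rest ⊤} | OUT={a:3; rest ⊤}
  B4: | IN=(all ⊤) | OUT={f:5; rest ⊤}
  B5: | IN={f:5; rest ⊤} | OUT={f:5; rest ⊤}
  B6: | IN=(all ⊤) | OUT={b:-4; rest ⊤}
  B7: | IN=(all ⊤) | OUT=(all ⊤)
  B8: | IN=(all ⊤) | OUT=(all ⊤)

Merge at B3: IN[B3] = OUT[B2] = {a: 3, b: ⊤, c: ⊤, d: ⊤, e: ⊤, f: ⊤}

Answer: {a: 3, b: ⊤, c: ⊤, d: ⊤, e: ⊤, f: ⊤}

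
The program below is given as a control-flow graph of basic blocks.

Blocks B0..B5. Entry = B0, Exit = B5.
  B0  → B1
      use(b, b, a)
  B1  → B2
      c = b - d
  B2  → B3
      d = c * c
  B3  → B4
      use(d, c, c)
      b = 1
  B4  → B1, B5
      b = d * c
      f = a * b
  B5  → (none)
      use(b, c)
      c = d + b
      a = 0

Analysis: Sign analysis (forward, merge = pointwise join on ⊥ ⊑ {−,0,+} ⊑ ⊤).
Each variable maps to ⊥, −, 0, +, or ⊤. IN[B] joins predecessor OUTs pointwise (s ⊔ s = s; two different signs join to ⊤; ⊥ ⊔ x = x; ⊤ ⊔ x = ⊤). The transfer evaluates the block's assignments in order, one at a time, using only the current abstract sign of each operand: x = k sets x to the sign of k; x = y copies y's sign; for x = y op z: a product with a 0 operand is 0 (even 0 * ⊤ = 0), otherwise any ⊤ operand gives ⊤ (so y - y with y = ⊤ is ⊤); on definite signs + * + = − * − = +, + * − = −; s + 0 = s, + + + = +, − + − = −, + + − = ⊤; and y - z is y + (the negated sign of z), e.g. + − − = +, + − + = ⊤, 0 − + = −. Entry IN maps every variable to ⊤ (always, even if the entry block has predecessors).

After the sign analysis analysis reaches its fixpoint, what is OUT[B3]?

Answer: {a: ⊤, b: +, c: ⊤, d: ⊤, e: ⊤, f: ⊤}

Working:
Converged values:
  B0:  IN=(all ⊤)  OUT=(all ⊤)
  B1:  IN=(all ⊤)  OUT=(all ⊤)
  B2:  IN=(all ⊤)  OUT=(all ⊤)
  B3:  IN=(all ⊤)  OUT={b:+; rest ⊤}
  B4:  IN={b:+; rest ⊤}  OUT=(all ⊤)
  B5:  IN=(all ⊤)  OUT={a:0; rest ⊤}

Merge at B3: IN[B3] = OUT[B2] = {a: ⊤, b: ⊤, c: ⊤, d: ⊤, e: ⊤, f: ⊤}
Applying B3's transfer function to that IN value gives OUT[B3] (row B3 above).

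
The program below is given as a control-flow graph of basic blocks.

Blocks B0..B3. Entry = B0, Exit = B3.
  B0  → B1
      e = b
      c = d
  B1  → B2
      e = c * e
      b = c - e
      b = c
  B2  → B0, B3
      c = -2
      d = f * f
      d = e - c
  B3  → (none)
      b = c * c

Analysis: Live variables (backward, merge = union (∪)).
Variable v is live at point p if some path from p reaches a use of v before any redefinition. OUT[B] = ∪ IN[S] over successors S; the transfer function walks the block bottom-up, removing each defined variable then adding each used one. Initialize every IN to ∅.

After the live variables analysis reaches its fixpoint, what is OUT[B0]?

Answer: {c, e, f}

Working:
Per-block solution:
  B0:   IN={b, d, f}   OUT={c, e, f}
  B1:   IN={c, e, f}   OUT={b, e, f}
  B2:   IN={b, e, f}   OUT={b, c, d, f}
  B3:   IN={c}   OUT={}

Merge at B0: OUT[B0] = IN[B1] = {c, e, f}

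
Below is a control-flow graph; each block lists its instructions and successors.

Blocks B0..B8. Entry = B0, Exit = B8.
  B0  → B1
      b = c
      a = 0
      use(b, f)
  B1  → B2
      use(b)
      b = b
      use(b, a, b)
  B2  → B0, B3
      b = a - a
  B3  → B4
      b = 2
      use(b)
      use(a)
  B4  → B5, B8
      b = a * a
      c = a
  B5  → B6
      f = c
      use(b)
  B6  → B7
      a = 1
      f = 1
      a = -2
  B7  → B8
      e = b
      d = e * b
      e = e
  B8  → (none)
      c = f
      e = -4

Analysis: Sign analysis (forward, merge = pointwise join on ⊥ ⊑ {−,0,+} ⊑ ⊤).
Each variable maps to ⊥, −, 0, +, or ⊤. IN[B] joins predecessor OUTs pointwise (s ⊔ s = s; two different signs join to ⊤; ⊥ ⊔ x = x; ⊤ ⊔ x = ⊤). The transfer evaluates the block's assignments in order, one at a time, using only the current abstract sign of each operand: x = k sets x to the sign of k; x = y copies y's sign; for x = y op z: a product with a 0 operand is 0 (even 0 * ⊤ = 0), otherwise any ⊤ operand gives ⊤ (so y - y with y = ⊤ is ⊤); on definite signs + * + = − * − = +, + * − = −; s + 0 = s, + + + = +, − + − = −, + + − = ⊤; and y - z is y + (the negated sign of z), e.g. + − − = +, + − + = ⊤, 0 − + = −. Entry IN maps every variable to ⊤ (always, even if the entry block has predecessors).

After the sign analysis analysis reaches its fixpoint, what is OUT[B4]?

Answer: {a: 0, b: 0, c: 0, d: ⊤, e: ⊤, f: ⊤}

Derivation:
Converged values:
  B0:   IN=(all ⊤)   OUT={a:0; rest ⊤}
  B1:   IN={a:0; rest ⊤}   OUT={a:0; rest ⊤}
  B2:   IN={a:0; rest ⊤}   OUT={a:0, b:0; rest ⊤}
  B3:   IN={a:0, b:0; rest ⊤}   OUT={a:0, b:+; rest ⊤}
  B4:   IN={a:0, b:+; rest ⊤}   OUT={a:0, b:0, c:0; rest ⊤}
  B5:   IN={a:0, b:0, c:0; rest ⊤}   OUT={a:0, b:0, c:0, f:0; rest ⊤}
  B6:   IN={a:0, b:0, c:0, f:0; rest ⊤}   OUT={a:-, b:0, c:0, f:+; rest ⊤}
  B7:   IN={a:-, b:0, c:0, f:+; rest ⊤}   OUT={a:-, b:0, c:0, d:0, e:0, f:+; rest ⊤}
  B8:   IN={b:0, c:0; rest ⊤}   OUT={b:0, e:-; rest ⊤}

Merge at B4: IN[B4] = OUT[B3] = {a: 0, b: +, c: ⊤, d: ⊤, e: ⊤, f: ⊤}
Applying B4's transfer function to that IN value gives OUT[B4] (row B4 above).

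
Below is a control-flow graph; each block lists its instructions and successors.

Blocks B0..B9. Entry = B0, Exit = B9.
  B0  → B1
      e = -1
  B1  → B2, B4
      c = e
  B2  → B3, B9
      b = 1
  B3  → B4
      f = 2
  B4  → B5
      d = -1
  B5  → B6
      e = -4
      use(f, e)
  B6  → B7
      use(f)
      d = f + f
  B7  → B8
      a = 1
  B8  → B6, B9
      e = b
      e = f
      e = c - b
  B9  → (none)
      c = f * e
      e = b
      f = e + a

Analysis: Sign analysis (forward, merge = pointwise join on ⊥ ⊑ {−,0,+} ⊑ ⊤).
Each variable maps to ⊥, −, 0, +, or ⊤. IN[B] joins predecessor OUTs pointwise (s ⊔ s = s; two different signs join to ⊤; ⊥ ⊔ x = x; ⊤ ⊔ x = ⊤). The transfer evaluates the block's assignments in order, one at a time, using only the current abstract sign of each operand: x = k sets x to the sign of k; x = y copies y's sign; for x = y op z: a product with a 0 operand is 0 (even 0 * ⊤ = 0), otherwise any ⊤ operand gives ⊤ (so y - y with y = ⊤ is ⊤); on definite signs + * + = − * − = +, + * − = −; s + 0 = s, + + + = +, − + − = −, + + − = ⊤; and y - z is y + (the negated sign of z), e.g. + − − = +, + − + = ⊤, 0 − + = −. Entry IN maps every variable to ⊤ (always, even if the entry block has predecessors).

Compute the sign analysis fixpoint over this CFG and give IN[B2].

Answer: {a: ⊤, b: ⊤, c: -, d: ⊤, e: -, f: ⊤}

Trace:
Converged values:
  B0:  IN=(all ⊤)  OUT={e:-; rest ⊤}
  B1:  IN={e:-; rest ⊤}  OUT={c:-, e:-; rest ⊤}
  B2:  IN={c:-, e:-; rest ⊤}  OUT={b:+, c:-, e:-; rest ⊤}
  B3:  IN={b:+, c:-, e:-; rest ⊤}  OUT={b:+, c:-, e:-, f:+; rest ⊤}
  B4:  IN={c:-, e:-; rest ⊤}  OUT={c:-, d:-, e:-; rest ⊤}
  B5:  IN={c:-, d:-, e:-; rest ⊤}  OUT={c:-, d:-, e:-; rest ⊤}
  B6:  IN={c:-; rest ⊤}  OUT={c:-; rest ⊤}
  B7:  IN={c:-; rest ⊤}  OUT={a:+, c:-; rest ⊤}
  B8:  IN={a:+, c:-; rest ⊤}  OUT={a:+, c:-; rest ⊤}
  B9:  IN={c:-; rest ⊤}  OUT=(all ⊤)

Merge at B2: IN[B2] = OUT[B1] = {a: ⊤, b: ⊤, c: -, d: ⊤, e: -, f: ⊤}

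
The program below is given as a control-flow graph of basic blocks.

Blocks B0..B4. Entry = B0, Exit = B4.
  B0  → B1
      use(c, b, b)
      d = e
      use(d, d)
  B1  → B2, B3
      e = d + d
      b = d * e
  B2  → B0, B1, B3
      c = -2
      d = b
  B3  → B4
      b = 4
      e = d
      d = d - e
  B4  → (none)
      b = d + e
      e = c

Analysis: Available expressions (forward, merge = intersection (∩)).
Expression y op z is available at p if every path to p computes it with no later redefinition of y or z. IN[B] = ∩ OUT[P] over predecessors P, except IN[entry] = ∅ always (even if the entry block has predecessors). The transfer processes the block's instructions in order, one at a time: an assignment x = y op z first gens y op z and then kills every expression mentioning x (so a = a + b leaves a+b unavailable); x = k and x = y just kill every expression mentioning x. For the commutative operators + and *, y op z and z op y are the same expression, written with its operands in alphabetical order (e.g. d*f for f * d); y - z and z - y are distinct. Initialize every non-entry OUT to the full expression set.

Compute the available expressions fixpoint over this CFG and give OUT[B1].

Fixpoint table:
  B0:   IN={}   OUT={}
  B1:   IN={}   OUT={d*e, d+d}
  B2:   IN={d*e, d+d}   OUT={}
  B3:   IN={}   OUT={}
  B4:   IN={}   OUT={}

Merge at B1: IN[B1] = OUT[B0] ∩ OUT[B2] = {}
Applying B1's transfer function to that IN value gives OUT[B1] (row B1 above).

Answer: {d*e, d+d}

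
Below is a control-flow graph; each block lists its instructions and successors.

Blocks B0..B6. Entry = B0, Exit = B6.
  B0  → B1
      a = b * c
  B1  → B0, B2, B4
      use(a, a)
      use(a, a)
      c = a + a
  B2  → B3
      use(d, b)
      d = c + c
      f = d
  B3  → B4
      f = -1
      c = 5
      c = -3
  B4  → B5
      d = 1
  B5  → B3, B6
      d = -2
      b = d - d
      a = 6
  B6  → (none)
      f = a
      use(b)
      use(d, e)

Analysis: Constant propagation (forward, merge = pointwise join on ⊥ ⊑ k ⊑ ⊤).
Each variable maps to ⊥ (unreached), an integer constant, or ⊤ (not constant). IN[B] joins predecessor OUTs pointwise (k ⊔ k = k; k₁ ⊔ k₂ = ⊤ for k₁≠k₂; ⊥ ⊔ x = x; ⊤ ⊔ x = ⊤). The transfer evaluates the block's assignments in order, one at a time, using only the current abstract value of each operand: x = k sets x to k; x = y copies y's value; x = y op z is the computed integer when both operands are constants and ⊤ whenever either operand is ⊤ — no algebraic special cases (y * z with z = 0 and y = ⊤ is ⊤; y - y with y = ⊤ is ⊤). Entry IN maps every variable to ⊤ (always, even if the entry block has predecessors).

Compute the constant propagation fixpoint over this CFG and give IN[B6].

Fixpoint table:
  B0:  IN=(all ⊤)  OUT=(all ⊤)
  B1:  IN=(all ⊤)  OUT=(all ⊤)
  B2:  IN=(all ⊤)  OUT=(all ⊤)
  B3:  IN=(all ⊤)  OUT={c:-3, f:-1; rest ⊤}
  B4:  IN=(all ⊤)  OUT={d:1; rest ⊤}
  B5:  IN={d:1; rest ⊤}  OUT={a:6, b:0, d:-2; rest ⊤}
  B6:  IN={a:6, b:0, d:-2; rest ⊤}  OUT={a:6, b:0, d:-2, f:6; rest ⊤}

Merge at B6: IN[B6] = OUT[B5] = {a: 6, b: 0, c: ⊤, d: -2, e: ⊤, f: ⊤}

Answer: {a: 6, b: 0, c: ⊤, d: -2, e: ⊤, f: ⊤}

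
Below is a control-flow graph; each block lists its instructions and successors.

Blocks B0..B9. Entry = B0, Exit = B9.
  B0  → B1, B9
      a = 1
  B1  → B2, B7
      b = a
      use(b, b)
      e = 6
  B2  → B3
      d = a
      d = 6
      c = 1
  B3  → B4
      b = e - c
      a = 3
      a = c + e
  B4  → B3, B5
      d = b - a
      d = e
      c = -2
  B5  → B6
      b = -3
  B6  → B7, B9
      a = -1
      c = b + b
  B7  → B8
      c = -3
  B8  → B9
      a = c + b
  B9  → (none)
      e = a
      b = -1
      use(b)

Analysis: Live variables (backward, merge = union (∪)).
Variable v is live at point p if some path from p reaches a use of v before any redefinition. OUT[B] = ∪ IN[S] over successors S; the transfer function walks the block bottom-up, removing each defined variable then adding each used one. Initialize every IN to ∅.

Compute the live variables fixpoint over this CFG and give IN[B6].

Answer: {b}

Trace:
Fixpoint table:
  B0:  IN={}  OUT={a}
  B1:  IN={a}  OUT={a, b, e}
  B2:  IN={a, e}  OUT={c, e}
  B3:  IN={c, e}  OUT={a, b, e}
  B4:  IN={a, b, e}  OUT={c, e}
  B5:  IN={}  OUT={b}
  B6:  IN={b}  OUT={a, b}
  B7:  IN={b}  OUT={b, c}
  B8:  IN={b, c}  OUT={a}
  B9:  IN={a}  OUT={}

Merge at B6: OUT[B6] = IN[B7] ⊔ IN[B9] = {a, b}
Applying B6's transfer function to that OUT value gives IN[B6] (row B6 above).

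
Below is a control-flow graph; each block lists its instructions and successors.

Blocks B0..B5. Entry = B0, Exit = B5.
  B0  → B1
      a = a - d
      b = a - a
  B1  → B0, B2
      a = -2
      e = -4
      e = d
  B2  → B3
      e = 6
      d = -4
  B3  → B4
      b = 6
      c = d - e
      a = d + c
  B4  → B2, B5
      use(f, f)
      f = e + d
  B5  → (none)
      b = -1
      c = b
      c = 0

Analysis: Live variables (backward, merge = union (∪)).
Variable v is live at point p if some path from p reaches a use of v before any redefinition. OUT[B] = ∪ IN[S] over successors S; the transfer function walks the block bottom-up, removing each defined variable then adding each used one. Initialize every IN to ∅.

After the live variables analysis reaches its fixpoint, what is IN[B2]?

Converged values:
  B0: | IN={a, d, f} | OUT={d, f}
  B1: | IN={d, f} | OUT={a, d, f}
  B2: | IN={f} | OUT={d, e, f}
  B3: | IN={d, e, f} | OUT={d, e, f}
  B4: | IN={d, e, f} | OUT={f}
  B5: | IN={} | OUT={}

Merge at B2: OUT[B2] = IN[B3] = {d, e, f}
Applying B2's transfer function to that OUT value gives IN[B2] (row B2 above).

Answer: {f}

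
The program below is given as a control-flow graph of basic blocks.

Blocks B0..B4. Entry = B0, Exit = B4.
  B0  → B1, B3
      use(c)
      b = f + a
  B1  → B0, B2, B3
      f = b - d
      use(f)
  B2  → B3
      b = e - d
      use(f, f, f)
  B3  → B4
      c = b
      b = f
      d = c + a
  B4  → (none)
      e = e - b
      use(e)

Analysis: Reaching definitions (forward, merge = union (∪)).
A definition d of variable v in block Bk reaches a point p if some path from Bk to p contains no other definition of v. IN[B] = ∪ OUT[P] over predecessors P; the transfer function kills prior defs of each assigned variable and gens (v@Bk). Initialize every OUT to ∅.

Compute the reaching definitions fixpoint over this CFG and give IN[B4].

Answer: {b@B3, c@B3, d@B3, f@B1}

Derivation:
Per-block solution:
  B0:   IN={b@B0, f@B1}   OUT={b@B0, f@B1}
  B1:   IN={b@B0, f@B1}   OUT={b@B0, f@B1}
  B2:   IN={b@B0, f@B1}   OUT={b@B2, f@B1}
  B3:   IN={b@B0, b@B2, f@B1}   OUT={b@B3, c@B3, d@B3, f@B1}
  B4:   IN={b@B3, c@B3, d@B3, f@B1}   OUT={b@B3, c@B3, d@B3, e@B4, f@B1}

Merge at B4: IN[B4] = OUT[B3] = {b@B3, c@B3, d@B3, f@B1}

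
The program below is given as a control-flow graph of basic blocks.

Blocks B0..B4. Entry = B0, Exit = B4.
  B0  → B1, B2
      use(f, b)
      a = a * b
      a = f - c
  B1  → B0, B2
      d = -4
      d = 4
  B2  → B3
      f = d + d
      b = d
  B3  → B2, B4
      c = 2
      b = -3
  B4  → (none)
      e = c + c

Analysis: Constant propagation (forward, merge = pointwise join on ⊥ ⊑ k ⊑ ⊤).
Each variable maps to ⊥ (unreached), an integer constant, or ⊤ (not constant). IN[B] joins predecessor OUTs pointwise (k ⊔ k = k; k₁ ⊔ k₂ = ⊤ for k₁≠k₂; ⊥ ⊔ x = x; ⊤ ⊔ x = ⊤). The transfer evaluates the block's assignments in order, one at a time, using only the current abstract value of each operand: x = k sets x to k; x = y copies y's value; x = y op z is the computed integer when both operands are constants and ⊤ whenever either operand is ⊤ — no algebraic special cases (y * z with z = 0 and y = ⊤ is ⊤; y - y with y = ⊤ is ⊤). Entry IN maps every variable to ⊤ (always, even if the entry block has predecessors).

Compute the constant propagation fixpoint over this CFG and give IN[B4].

Answer: {a: ⊤, b: -3, c: 2, d: ⊤, e: ⊤, f: ⊤}

Trace:
Per-block solution:
  B0:   IN=(all ⊤)   OUT=(all ⊤)
  B1:   IN=(all ⊤)   OUT={d:4; rest ⊤}
  B2:   IN=(all ⊤)   OUT=(all ⊤)
  B3:   IN=(all ⊤)   OUT={b:-3, c:2; rest ⊤}
  B4:   IN={b:-3, c:2; rest ⊤}   OUT={b:-3, c:2, e:4; rest ⊤}

Merge at B4: IN[B4] = OUT[B3] = {a: ⊤, b: -3, c: 2, d: ⊤, e: ⊤, f: ⊤}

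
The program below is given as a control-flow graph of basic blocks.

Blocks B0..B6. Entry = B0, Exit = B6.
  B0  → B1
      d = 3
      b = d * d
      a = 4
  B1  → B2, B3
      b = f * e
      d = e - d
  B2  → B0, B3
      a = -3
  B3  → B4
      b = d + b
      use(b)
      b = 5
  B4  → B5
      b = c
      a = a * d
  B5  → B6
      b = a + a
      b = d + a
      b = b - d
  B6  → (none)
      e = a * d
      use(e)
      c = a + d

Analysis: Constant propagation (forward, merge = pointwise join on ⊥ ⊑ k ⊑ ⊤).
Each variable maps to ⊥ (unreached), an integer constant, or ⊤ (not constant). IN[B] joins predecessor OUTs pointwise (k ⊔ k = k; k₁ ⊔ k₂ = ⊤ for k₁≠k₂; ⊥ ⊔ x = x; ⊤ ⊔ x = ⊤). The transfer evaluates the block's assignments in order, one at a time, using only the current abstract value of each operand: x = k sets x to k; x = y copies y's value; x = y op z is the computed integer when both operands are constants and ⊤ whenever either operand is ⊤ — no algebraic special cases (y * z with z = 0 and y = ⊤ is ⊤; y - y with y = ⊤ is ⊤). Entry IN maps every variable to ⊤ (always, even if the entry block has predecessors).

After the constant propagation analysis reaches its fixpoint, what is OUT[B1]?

Answer: {a: 4, b: ⊤, c: ⊤, d: ⊤, e: ⊤, f: ⊤}

Working:
Fixpoint table:
  B0:   IN=(all ⊤)   OUT={a:4, b:9, d:3; rest ⊤}
  B1:   IN={a:4, b:9, d:3; rest ⊤}   OUT={a:4; rest ⊤}
  B2:   IN={a:4; rest ⊤}   OUT={a:-3; rest ⊤}
  B3:   IN=(all ⊤)   OUT={b:5; rest ⊤}
  B4:   IN={b:5; rest ⊤}   OUT=(all ⊤)
  B5:   IN=(all ⊤)   OUT=(all ⊤)
  B6:   IN=(all ⊤)   OUT=(all ⊤)

Merge at B1: IN[B1] = OUT[B0] = {a: 4, b: 9, c: ⊤, d: 3, e: ⊤, f: ⊤}
Applying B1's transfer function to that IN value gives OUT[B1] (row B1 above).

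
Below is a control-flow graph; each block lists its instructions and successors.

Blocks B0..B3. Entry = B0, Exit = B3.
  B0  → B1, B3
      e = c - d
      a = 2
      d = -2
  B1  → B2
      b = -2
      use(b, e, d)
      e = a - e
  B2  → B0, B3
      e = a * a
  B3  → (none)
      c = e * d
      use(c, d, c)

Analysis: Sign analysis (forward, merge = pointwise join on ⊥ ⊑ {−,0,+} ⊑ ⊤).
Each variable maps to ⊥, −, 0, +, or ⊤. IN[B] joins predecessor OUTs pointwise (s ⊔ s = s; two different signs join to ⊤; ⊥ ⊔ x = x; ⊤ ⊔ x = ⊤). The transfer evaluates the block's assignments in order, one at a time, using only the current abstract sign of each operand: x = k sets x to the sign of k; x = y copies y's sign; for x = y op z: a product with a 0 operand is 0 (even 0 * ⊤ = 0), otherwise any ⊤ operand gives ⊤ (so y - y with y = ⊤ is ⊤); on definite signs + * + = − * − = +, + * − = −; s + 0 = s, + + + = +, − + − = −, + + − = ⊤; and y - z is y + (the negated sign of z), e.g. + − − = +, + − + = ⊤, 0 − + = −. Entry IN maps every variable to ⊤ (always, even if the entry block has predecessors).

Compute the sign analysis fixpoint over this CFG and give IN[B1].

Per-block solution:
  B0:   IN=(all ⊤)   OUT={a:+, d:-; rest ⊤}
  B1:   IN={a:+, d:-; rest ⊤}   OUT={a:+, b:-, d:-; rest ⊤}
  B2:   IN={a:+, b:-, d:-; rest ⊤}   OUT={a:+, b:-, d:-, e:+; rest ⊤}
  B3:   IN={a:+, d:-; rest ⊤}   OUT={a:+, d:-; rest ⊤}

Merge at B1: IN[B1] = OUT[B0] = {a: +, b: ⊤, c: ⊤, d: -, e: ⊤, f: ⊤}

Answer: {a: +, b: ⊤, c: ⊤, d: -, e: ⊤, f: ⊤}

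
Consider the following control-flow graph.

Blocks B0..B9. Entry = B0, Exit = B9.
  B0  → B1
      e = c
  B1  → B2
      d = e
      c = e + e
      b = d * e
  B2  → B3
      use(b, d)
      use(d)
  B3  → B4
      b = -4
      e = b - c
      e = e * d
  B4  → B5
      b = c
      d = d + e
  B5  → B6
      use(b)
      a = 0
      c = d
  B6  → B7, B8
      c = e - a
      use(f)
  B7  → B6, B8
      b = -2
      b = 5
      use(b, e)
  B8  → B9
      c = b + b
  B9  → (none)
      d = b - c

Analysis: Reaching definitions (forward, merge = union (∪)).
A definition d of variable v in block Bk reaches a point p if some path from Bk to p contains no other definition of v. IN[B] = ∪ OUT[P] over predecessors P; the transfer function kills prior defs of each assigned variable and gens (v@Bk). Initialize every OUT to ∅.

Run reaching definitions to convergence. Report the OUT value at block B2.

Per-block solution:
  B0: | IN={} | OUT={e@B0}
  B1: | IN={e@B0} | OUT={b@B1, c@B1, d@B1, e@B0}
  B2: | IN={b@B1, c@B1, d@B1, e@B0} | OUT={b@B1, c@B1, d@B1, e@B0}
  B3: | IN={b@B1, c@B1, d@B1, e@B0} | OUT={b@B3, c@B1, d@B1, e@B3}
  B4: | IN={b@B3, c@B1, d@B1, e@B3} | OUT={b@B4, c@B1, d@B4, e@B3}
  B5: | IN={b@B4, c@B1, d@B4, e@B3} | OUT={a@B5, b@B4, c@B5, d@B4, e@B3}
  B6: | IN={a@B5, b@B4, b@B7, c@B5, c@B6, d@B4, e@B3} | OUT={a@B5, b@B4, b@B7, c@B6, d@B4, e@B3}
  B7: | IN={a@B5, b@B4, b@B7, c@B6, d@B4, e@B3} | OUT={a@B5, b@B7, c@B6, d@B4, e@B3}
  B8: | IN={a@B5, b@B4, b@B7, c@B6, d@B4, e@B3} | OUT={a@B5, b@B4, b@B7, c@B8, d@B4, e@B3}
  B9: | IN={a@B5, b@B4, b@B7, c@B8, d@B4, e@B3} | OUT={a@B5, b@B4, b@B7, c@B8, d@B9, e@B3}

Merge at B2: IN[B2] = OUT[B1] = {b@B1, c@B1, d@B1, e@B0}
Applying B2's transfer function to that IN value gives OUT[B2] (row B2 above).

Answer: {b@B1, c@B1, d@B1, e@B0}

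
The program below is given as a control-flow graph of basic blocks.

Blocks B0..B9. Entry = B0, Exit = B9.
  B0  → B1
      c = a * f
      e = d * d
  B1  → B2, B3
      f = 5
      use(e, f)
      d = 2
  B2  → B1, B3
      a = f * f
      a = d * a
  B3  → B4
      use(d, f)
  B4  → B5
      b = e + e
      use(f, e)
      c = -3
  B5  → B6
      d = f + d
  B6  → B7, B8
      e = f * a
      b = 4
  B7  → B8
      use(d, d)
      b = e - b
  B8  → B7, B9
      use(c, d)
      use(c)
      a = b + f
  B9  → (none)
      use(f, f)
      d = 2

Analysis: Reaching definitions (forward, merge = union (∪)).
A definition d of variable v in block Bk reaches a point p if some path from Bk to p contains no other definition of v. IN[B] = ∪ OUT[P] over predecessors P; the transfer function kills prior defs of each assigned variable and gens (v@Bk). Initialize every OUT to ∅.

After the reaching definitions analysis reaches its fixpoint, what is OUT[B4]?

Fixpoint table:
  B0:   IN={}   OUT={c@B0, e@B0}
  B1:   IN={a@B2, c@B0, d@B1, e@B0, f@B1}   OUT={a@B2, c@B0, d@B1, e@B0, f@B1}
  B2:   IN={a@B2, c@B0, d@B1, e@B0, f@B1}   OUT={a@B2, c@B0, d@B1, e@B0, f@B1}
  B3:   IN={a@B2, c@B0, d@B1, e@B0, f@B1}   OUT={a@B2, c@B0, d@B1, e@B0, f@B1}
  B4:   IN={a@B2, c@B0, d@B1, e@B0, f@B1}   OUT={a@B2, b@B4, c@B4, d@B1, e@B0, f@B1}
  B5:   IN={a@B2, b@B4, c@B4, d@B1, e@B0, f@B1}   OUT={a@B2, b@B4, c@B4, d@B5, e@B0, f@B1}
  B6:   IN={a@B2, b@B4, c@B4, d@B5, e@B0, f@B1}   OUT={a@B2, b@B6, c@B4, d@B5, e@B6, f@B1}
  B7:   IN={a@B2, a@B8, b@B6, b@B7, c@B4, d@B5, e@B6, f@B1}   OUT={a@B2, a@B8, b@B7, c@B4, d@B5, e@B6, f@B1}
  B8:   IN={a@B2, a@B8, b@B6, b@B7, c@B4, d@B5, e@B6, f@B1}   OUT={a@B8, b@B6, b@B7, c@B4, d@B5, e@B6, f@B1}
  B9:   IN={a@B8, b@B6, b@B7, c@B4, d@B5, e@B6, f@B1}   OUT={a@B8, b@B6, b@B7, c@B4, d@B9, e@B6, f@B1}

Merge at B4: IN[B4] = OUT[B3] = {a@B2, c@B0, d@B1, e@B0, f@B1}
Applying B4's transfer function to that IN value gives OUT[B4] (row B4 above).

Answer: {a@B2, b@B4, c@B4, d@B1, e@B0, f@B1}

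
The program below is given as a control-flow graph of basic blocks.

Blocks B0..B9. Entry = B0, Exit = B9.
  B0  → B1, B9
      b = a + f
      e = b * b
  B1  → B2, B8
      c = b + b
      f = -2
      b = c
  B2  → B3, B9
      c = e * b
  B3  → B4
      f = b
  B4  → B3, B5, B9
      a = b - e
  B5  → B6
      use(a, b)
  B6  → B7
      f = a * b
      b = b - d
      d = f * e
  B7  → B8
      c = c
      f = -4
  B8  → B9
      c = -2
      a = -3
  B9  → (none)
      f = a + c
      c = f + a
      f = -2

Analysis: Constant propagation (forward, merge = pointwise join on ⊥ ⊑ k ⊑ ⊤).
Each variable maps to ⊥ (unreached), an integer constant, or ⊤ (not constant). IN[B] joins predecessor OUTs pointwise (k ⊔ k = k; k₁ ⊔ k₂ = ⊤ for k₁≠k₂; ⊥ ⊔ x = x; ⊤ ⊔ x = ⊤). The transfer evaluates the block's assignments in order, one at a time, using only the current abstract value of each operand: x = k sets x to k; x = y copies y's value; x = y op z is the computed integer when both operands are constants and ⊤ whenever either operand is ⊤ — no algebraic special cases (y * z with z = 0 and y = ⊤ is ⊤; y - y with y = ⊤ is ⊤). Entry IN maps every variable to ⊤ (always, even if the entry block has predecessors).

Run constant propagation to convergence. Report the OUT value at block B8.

Per-block solution:
  B0: | IN=(all ⊤) | OUT=(all ⊤)
  B1: | IN=(all ⊤) | OUT={f:-2; rest ⊤}
  B2: | IN={f:-2; rest ⊤} | OUT={f:-2; rest ⊤}
  B3: | IN=(all ⊤) | OUT=(all ⊤)
  B4: | IN=(all ⊤) | OUT=(all ⊤)
  B5: | IN=(all ⊤) | OUT=(all ⊤)
  B6: | IN=(all ⊤) | OUT=(all ⊤)
  B7: | IN=(all ⊤) | OUT={f:-4; rest ⊤}
  B8: | IN=(all ⊤) | OUT={a:-3, c:-2; rest ⊤}
  B9: | IN=(all ⊤) | OUT={f:-2; rest ⊤}

Merge at B8: IN[B8] = OUT[B1] ⊔ OUT[B7] = {a: ⊤, b: ⊤, c: ⊤, d: ⊤, e: ⊤, f: ⊤}
Applying B8's transfer function to that IN value gives OUT[B8] (row B8 above).

Answer: {a: -3, b: ⊤, c: -2, d: ⊤, e: ⊤, f: ⊤}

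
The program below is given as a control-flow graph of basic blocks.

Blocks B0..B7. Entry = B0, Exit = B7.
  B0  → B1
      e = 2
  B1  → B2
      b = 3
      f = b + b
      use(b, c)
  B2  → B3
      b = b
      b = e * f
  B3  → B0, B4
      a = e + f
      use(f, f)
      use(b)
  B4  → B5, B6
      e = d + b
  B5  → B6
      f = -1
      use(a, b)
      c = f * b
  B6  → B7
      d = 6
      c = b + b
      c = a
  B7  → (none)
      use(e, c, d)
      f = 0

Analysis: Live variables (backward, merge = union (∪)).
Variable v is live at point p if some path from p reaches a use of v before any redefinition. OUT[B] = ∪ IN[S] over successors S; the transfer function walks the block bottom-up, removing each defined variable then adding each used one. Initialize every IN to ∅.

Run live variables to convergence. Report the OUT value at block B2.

Converged values:
  B0:  IN={c, d}  OUT={c, d, e}
  B1:  IN={c, d, e}  OUT={b, c, d, e, f}
  B2:  IN={b, c, d, e, f}  OUT={b, c, d, e, f}
  B3:  IN={b, c, d, e, f}  OUT={a, b, c, d}
  B4:  IN={a, b, d}  OUT={a, b, e}
  B5:  IN={a, b, e}  OUT={a, b, e}
  B6:  IN={a, b, e}  OUT={c, d, e}
  B7:  IN={c, d, e}  OUT={}

Merge at B2: OUT[B2] = IN[B3] = {b, c, d, e, f}

Answer: {b, c, d, e, f}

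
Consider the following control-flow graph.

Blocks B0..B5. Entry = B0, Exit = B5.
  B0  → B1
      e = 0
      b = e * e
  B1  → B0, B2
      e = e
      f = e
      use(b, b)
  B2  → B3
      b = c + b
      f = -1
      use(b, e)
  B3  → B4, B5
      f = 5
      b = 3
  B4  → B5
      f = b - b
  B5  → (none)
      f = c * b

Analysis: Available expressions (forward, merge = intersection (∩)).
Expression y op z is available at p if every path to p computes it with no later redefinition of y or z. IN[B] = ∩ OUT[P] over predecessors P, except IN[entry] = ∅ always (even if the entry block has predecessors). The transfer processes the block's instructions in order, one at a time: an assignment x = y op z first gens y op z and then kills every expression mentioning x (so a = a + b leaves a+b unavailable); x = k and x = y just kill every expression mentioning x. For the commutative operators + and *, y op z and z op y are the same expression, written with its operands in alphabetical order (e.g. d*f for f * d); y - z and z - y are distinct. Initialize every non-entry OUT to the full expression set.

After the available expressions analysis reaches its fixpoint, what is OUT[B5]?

Answer: {b*c}

Derivation:
Fixpoint table:
  B0:   IN={}   OUT={e*e}
  B1:   IN={e*e}   OUT={}
  B2:   IN={}   OUT={}
  B3:   IN={}   OUT={}
  B4:   IN={}   OUT={b-b}
  B5:   IN={}   OUT={b*c}

Merge at B5: IN[B5] = OUT[B3] ∩ OUT[B4] = {}
Applying B5's transfer function to that IN value gives OUT[B5] (row B5 above).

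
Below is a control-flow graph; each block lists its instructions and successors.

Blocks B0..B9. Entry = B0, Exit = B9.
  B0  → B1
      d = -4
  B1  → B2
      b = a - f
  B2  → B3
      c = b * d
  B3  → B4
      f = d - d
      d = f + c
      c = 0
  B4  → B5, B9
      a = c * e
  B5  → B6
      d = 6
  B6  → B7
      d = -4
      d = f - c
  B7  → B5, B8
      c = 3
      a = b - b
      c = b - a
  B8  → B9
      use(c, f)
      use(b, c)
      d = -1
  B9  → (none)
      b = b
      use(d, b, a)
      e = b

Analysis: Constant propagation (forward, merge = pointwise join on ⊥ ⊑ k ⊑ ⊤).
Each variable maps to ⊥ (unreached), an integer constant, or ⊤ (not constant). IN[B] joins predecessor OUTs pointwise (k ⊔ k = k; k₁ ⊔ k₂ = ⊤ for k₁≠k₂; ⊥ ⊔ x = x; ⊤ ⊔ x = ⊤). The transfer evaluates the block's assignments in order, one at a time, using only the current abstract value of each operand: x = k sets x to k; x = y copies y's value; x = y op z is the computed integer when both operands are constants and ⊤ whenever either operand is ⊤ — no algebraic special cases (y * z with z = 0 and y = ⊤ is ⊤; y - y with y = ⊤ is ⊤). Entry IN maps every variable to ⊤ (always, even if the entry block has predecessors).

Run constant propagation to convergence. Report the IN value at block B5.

Fixpoint table:
  B0:  IN=(all ⊤)  OUT={d:-4; rest ⊤}
  B1:  IN={d:-4; rest ⊤}  OUT={d:-4; rest ⊤}
  B2:  IN={d:-4; rest ⊤}  OUT={d:-4; rest ⊤}
  B3:  IN={d:-4; rest ⊤}  OUT={c:0, f:0; rest ⊤}
  B4:  IN={c:0, f:0; rest ⊤}  OUT={c:0, f:0; rest ⊤}
  B5:  IN={f:0; rest ⊤}  OUT={d:6, f:0; rest ⊤}
  B6:  IN={d:6, f:0; rest ⊤}  OUT={f:0; rest ⊤}
  B7:  IN={f:0; rest ⊤}  OUT={f:0; rest ⊤}
  B8:  IN={f:0; rest ⊤}  OUT={d:-1, f:0; rest ⊤}
  B9:  IN={f:0; rest ⊤}  OUT={f:0; rest ⊤}

Merge at B5: IN[B5] = OUT[B4] ⊔ OUT[B7] = {a: ⊤, b: ⊤, c: ⊤, d: ⊤, e: ⊤, f: 0}

Answer: {a: ⊤, b: ⊤, c: ⊤, d: ⊤, e: ⊤, f: 0}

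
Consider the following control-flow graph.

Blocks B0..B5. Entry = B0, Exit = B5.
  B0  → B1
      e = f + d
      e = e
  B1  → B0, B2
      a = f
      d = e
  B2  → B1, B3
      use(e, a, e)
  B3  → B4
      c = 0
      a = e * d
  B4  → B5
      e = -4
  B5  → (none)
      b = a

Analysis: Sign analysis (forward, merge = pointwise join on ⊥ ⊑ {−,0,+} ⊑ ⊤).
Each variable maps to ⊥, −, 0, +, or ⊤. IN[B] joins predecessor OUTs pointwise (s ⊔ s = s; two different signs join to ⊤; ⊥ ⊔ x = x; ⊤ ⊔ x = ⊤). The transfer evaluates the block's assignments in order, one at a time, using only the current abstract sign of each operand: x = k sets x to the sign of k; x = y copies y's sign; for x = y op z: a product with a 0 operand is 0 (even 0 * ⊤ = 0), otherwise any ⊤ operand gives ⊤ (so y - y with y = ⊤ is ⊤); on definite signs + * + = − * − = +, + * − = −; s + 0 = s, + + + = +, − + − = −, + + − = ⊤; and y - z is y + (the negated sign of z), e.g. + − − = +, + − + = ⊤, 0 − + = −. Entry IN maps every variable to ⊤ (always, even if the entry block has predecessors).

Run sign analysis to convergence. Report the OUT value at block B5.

Fixpoint table:
  B0:   IN=(all ⊤)   OUT=(all ⊤)
  B1:   IN=(all ⊤)   OUT=(all ⊤)
  B2:   IN=(all ⊤)   OUT=(all ⊤)
  B3:   IN=(all ⊤)   OUT={c:0; rest ⊤}
  B4:   IN={c:0; rest ⊤}   OUT={c:0, e:-; rest ⊤}
  B5:   IN={c:0, e:-; rest ⊤}   OUT={c:0, e:-; rest ⊤}

Merge at B5: IN[B5] = OUT[B4] = {a: ⊤, b: ⊤, c: 0, d: ⊤, e: -, f: ⊤}
Applying B5's transfer function to that IN value gives OUT[B5] (row B5 above).

Answer: {a: ⊤, b: ⊤, c: 0, d: ⊤, e: -, f: ⊤}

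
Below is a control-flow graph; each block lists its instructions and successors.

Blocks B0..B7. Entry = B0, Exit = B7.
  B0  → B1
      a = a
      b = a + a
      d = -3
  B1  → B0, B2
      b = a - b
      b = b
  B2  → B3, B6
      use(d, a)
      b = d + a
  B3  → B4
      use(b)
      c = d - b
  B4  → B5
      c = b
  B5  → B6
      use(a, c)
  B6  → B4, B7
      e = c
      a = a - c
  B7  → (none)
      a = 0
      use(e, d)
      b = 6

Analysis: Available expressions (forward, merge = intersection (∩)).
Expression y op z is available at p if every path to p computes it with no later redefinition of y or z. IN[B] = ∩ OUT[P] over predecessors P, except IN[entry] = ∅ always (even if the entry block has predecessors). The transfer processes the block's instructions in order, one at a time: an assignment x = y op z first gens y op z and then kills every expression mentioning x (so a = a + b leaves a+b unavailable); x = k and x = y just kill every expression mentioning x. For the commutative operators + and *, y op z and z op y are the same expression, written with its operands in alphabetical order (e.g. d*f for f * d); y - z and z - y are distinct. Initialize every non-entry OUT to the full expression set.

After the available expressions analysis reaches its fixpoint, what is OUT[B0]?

Per-block solution:
  B0: | IN={} | OUT={a+a}
  B1: | IN={a+a} | OUT={a+a}
  B2: | IN={a+a} | OUT={a+a, a+d}
  B3: | IN={a+a, a+d} | OUT={a+a, a+d, d-b}
  B4: | IN={} | OUT={}
  B5: | IN={} | OUT={}
  B6: | IN={} | OUT={}
  B7: | IN={} | OUT={}

Merge at B0 (entry node, so the boundary value {} is joined with the incoming edge(s)): IN[B0] = {} ∩ OUT[B1] = {}
Applying B0's transfer function to that IN value gives OUT[B0] (row B0 above).

Answer: {a+a}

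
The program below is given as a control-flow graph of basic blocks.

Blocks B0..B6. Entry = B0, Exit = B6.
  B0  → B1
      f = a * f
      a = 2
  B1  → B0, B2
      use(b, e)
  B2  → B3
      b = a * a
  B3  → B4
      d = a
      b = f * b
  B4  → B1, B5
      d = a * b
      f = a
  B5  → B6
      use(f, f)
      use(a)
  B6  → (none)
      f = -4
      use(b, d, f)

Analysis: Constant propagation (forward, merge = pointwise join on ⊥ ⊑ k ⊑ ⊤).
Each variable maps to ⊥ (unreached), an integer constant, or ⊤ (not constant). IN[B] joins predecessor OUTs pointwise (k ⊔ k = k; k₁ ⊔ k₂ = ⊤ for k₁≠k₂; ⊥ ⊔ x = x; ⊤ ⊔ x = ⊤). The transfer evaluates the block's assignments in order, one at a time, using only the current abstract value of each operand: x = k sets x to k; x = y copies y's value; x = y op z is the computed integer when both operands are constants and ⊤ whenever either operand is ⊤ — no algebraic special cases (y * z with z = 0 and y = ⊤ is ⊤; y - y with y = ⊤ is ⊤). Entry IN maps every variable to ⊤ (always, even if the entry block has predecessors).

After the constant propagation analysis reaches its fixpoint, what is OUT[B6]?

Converged values:
  B0:  IN=(all ⊤)  OUT={a:2; rest ⊤}
  B1:  IN={a:2; rest ⊤}  OUT={a:2; rest ⊤}
  B2:  IN={a:2; rest ⊤}  OUT={a:2, b:4; rest ⊤}
  B3:  IN={a:2, b:4; rest ⊤}  OUT={a:2, d:2; rest ⊤}
  B4:  IN={a:2, d:2; rest ⊤}  OUT={a:2, f:2; rest ⊤}
  B5:  IN={a:2, f:2; rest ⊤}  OUT={a:2, f:2; rest ⊤}
  B6:  IN={a:2, f:2; rest ⊤}  OUT={a:2, f:-4; rest ⊤}

Merge at B6: IN[B6] = OUT[B5] = {a: 2, b: ⊤, c: ⊤, d: ⊤, e: ⊤, f: 2}
Applying B6's transfer function to that IN value gives OUT[B6] (row B6 above).

Answer: {a: 2, b: ⊤, c: ⊤, d: ⊤, e: ⊤, f: -4}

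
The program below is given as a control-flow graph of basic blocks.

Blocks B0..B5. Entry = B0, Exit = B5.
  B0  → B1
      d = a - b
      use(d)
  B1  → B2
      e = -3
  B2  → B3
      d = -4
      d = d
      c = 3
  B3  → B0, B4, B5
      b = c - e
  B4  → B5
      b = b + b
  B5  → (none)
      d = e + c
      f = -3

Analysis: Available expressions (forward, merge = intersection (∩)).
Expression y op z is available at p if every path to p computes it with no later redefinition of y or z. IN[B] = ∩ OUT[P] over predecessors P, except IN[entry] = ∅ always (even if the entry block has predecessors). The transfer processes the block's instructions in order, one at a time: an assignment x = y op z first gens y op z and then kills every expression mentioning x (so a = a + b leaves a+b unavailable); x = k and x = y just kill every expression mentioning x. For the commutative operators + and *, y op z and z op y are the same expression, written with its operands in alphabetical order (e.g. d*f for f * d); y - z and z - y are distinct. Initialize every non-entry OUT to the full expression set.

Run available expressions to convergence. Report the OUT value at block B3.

Answer: {c-e}

Working:
Converged values:
  B0:   IN={}   OUT={a-b}
  B1:   IN={a-b}   OUT={a-b}
  B2:   IN={a-b}   OUT={a-b}
  B3:   IN={a-b}   OUT={c-e}
  B4:   IN={c-e}   OUT={c-e}
  B5:   IN={c-e}   OUT={c+e, c-e}

Merge at B3: IN[B3] = OUT[B2] = {a-b}
Applying B3's transfer function to that IN value gives OUT[B3] (row B3 above).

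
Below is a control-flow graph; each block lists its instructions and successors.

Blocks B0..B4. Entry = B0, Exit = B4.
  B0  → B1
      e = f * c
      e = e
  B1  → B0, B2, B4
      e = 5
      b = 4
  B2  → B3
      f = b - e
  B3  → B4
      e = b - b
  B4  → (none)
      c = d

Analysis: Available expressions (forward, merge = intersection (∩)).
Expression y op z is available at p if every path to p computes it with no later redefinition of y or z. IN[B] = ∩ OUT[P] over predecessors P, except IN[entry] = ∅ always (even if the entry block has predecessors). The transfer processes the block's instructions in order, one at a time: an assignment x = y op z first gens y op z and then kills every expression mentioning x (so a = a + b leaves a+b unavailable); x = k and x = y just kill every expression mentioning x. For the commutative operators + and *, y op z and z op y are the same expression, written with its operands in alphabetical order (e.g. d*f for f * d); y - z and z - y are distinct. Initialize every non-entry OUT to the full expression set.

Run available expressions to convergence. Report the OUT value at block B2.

Answer: {b-e}

Trace:
Fixpoint table:
  B0:   IN={}   OUT={c*f}
  B1:   IN={c*f}   OUT={c*f}
  B2:   IN={c*f}   OUT={b-e}
  B3:   IN={b-e}   OUT={b-b}
  B4:   IN={}   OUT={}

Merge at B2: IN[B2] = OUT[B1] = {c*f}
Applying B2's transfer function to that IN value gives OUT[B2] (row B2 above).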